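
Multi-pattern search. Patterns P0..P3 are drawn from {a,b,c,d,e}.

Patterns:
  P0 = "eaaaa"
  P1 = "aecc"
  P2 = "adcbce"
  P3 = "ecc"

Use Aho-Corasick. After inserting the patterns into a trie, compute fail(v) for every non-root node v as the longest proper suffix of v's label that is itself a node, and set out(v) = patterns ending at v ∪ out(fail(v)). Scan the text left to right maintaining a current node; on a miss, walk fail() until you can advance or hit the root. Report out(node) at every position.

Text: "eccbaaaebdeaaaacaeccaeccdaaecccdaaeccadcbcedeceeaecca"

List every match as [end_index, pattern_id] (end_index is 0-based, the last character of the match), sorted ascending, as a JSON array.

Build:
Trie nodes:
  0='ε' goto a→6 e→1
  1='e' goto a→2 c→15
  2='ea' goto a→3
  3='eaa' goto a→4
  4='eaaa' goto a→5
  5='eaaaa' goto ·  ←P0
  6='a' goto d→10 e→7
  7='ae' goto c→8
  8='aec' goto c→9
  9='aecc' goto ·  ←P1
  10='ad' goto c→11
  11='adc' goto b→12
  12='adcb' goto c→13
  13='adcbc' goto e→14
  14='adcbce' goto ·  ←P2
  15='ec' goto c→16
  16='ecc' goto ·  ←P3

BFS fail/out derivation:
  fail(1) 'e': from fail(0)=0 chase 'e': 0 ⇒ 0;  out=∅∪out(0)=∅
  fail(6) 'a': from fail(0)=0 chase 'a': 0 ⇒ 0;  out=∅∪out(0)=∅
  fail(2) 'ea': from fail(1)=0 chase 'a': 0 ⇒ 6;  out=∅∪out(6)=∅
  fail(7) 'ae': from fail(6)=0 chase 'e': 0 ⇒ 1;  out=∅∪out(1)=∅
  fail(10) 'ad': from fail(6)=0 chase 'd': 0 ⇒ 0;  out=∅∪out(0)=∅
  fail(15) 'ec': from fail(1)=0 chase 'c': 0 ⇒ 0;  out=∅∪out(0)=∅
  fail(3) 'eaa': from fail(2)=6 chase 'a': 6→0 ⇒ 6;  out=∅∪out(6)=∅
  fail(8) 'aec': from fail(7)=1 chase 'c': 1 ⇒ 15;  out=∅∪out(15)=∅
  fail(11) 'adc': from fail(10)=0 chase 'c': 0 ⇒ 0;  out=∅∪out(0)=∅
  fail(16) 'ecc': from fail(15)=0 chase 'c': 0 ⇒ 0;  out={3}∪out(0)={3}
  fail(4) 'eaaa': from fail(3)=6 chase 'a': 6→0 ⇒ 6;  out=∅∪out(6)=∅
  fail(9) 'aecc': from fail(8)=15 chase 'c': 15 ⇒ 16;  out={1}∪out(16)={1,3}
  fail(12) 'adcb': from fail(11)=0 chase 'b': 0 ⇒ 0;  out=∅∪out(0)=∅
  fail(5) 'eaaaa': from fail(4)=6 chase 'a': 6→0 ⇒ 6;  out={0}∪out(6)={0}
  fail(13) 'adcbc': from fail(12)=0 chase 'c': 0 ⇒ 0;  out=∅∪out(0)=∅
  fail(14) 'adcbce': from fail(13)=0 chase 'e': 0 ⇒ 1;  out={2}∪out(1)={2}

Run:
i=0 'e': node 0→1
i=1 'c': node 1→15
i=2 'c': node 15→16  ** P3@[0:2]
i=3 'b': node 16→0 ·f
i=4 'a': node 0→6
i=5 'a': node 6→6 ·f
i=6 'a': node 6→6 ·f
i=7 'e': node 6→7
i=8 'b': node 7→0 ·f
i=9 'd': node 0→0
i=10 'e': node 0→1
i=11 'a': node 1→2
i=12 'a': node 2→3
i=13 'a': node 3→4
i=14 'a': node 4→5  ** P0@[10:14]
i=15 'c': node 5→0 ·f
i=16 'a': node 0→6
i=17 'e': node 6→7
i=18 'c': node 7→8
i=19 'c': node 8→9  ** P1@[16:19],P3@[17:19]
i=20 'a': node 9→6 ·f
i=21 'e': node 6→7
i=22 'c': node 7→8
i=23 'c': node 8→9  ** P1@[20:23],P3@[21:23]
i=24 'd': node 9→0 ·f
i=25 'a': node 0→6
i=26 'a': node 6→6 ·f
i=27 'e': node 6→7
i=28 'c': node 7→8
i=29 'c': node 8→9  ** P1@[26:29],P3@[27:29]
i=30 'c': node 9→0 ·f
i=31 'd': node 0→0
i=32 'a': node 0→6
i=33 'a': node 6→6 ·f
i=34 'e': node 6→7
i=35 'c': node 7→8
i=36 'c': node 8→9  ** P1@[33:36],P3@[34:36]
i=37 'a': node 9→6 ·f
i=38 'd': node 6→10
i=39 'c': node 10→11
i=40 'b': node 11→12
i=41 'c': node 12→13
i=42 'e': node 13→14  ** P2@[37:42]
i=43 'd': node 14→0 ·f
i=44 'e': node 0→1
i=45 'c': node 1→15
i=46 'e': node 15→1 ·f
i=47 'e': node 1→1 ·f
i=48 'a': node 1→2
i=49 'e': node 2→7 ·f
i=50 'c': node 7→8
i=51 'c': node 8→9  ** P1@[48:51],P3@[49:51]
i=52 'a': node 9→6 ·f

Matches: [[2,3],[14,0],[19,1],[19,3],[23,1],[23,3],[29,1],[29,3],[36,1],[36,3],[42,2],[51,1],[51,3]]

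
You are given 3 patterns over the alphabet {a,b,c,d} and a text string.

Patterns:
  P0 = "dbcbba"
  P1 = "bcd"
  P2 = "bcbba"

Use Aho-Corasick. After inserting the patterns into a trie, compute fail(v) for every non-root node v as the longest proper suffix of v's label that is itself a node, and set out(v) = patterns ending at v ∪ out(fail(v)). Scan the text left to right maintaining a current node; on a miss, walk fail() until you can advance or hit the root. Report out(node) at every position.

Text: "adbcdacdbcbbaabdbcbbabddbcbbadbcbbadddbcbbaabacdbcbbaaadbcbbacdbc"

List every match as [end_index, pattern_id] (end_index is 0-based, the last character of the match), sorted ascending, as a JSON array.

Build automaton:
Trie nodes:
  n0 'ε': b→7 d→1
  n1 'd': b→2
  n2 'db': c→3
  n3 'dbc': b→4
  n4 'dbcb': b→5
  n5 'dbcbb': a→6
  n6 'dbcbba': ·  [P0 ends]
  n7 'b': c→8
  n8 'bc': b→10 d→9
  n9 'bcd': ·  [P1 ends]
  n10 'bcb': b→11
  n11 'bcbb': a→12
  n12 'bcbba': ·  [P2 ends]

BFS fail/out derivation:
  n1('d'): parent n0 fail=0; on 'd' 0 → fail=0;  out ∅∪∅=∅
  n7('b'): parent n0 fail=0; on 'b' 0 → fail=0;  out ∅∪∅=∅
  n2('db'): parent n1 fail=0; on 'b' 0 → fail=7;  out ∅∪∅=∅
  n8('bc'): parent n7 fail=0; on 'c' 0 → fail=0;  out ∅∪∅=∅
  n3('dbc'): parent n2 fail=7; on 'c' 7 → fail=8;  out ∅∪∅=∅
  n9('bcd'): parent n8 fail=0; on 'd' 0 → fail=1;  out {1}∪∅={1}
  n10('bcb'): parent n8 fail=0; on 'b' 0 → fail=7;  out ∅∪∅=∅
  n4('dbcb'): parent n3 fail=8; on 'b' 8 → fail=10;  out ∅∪∅=∅
  n11('bcbb'): parent n10 fail=7; on 'b' 7→0 → fail=7;  out ∅∪∅=∅
  n5('dbcbb'): parent n4 fail=10; on 'b' 10 → fail=11;  out ∅∪∅=∅
  n12('bcbba'): parent n11 fail=7; on 'a' 7→0 → fail=0;  out {2}∪∅={2}
  n6('dbcbba'): parent n5 fail=11; on 'a' 11 → fail=12;  out {0}∪{2}={0,2}

Run:
[0] read 'a'  n0⇒n0
[1] read 'd'  n0⇒n1
[2] read 'b'  n1⇒n2
[3] read 'c'  n2⇒n3
[4] read 'd'  n3⇒n9 (fail-walked)  ** P1@[2:4]
[5] read 'a'  n9⇒n0 (fail-walked)
[6] read 'c'  n0⇒n0
[7] read 'd'  n0⇒n1
[8] read 'b'  n1⇒n2
[9] read 'c'  n2⇒n3
[10] read 'b'  n3⇒n4
[11] read 'b'  n4⇒n5
[12] read 'a'  n5⇒n6  ** P0@[7:12],P2@[8:12]
[13] read 'a'  n6⇒n0 (fail-walked)
[14] read 'b'  n0⇒n7
[15] read 'd'  n7⇒n1 (fail-walked)
[16] read 'b'  n1⇒n2
[17] read 'c'  n2⇒n3
[18] read 'b'  n3⇒n4
[19] read 'b'  n4⇒n5
[20] read 'a'  n5⇒n6  ** P0@[15:20],P2@[16:20]
[21] read 'b'  n6⇒n7 (fail-walked)
[22] read 'd'  n7⇒n1 (fail-walked)
[23] read 'd'  n1⇒n1 (fail-walked)
[24] read 'b'  n1⇒n2
[25] read 'c'  n2⇒n3
[26] read 'b'  n3⇒n4
[27] read 'b'  n4⇒n5
[28] read 'a'  n5⇒n6  ** P0@[23:28],P2@[24:28]
[29] read 'd'  n6⇒n1 (fail-walked)
[30] read 'b'  n1⇒n2
[31] read 'c'  n2⇒n3
[32] read 'b'  n3⇒n4
[33] read 'b'  n4⇒n5
[34] read 'a'  n5⇒n6  ** P0@[29:34],P2@[30:34]
[35] read 'd'  n6⇒n1 (fail-walked)
[36] read 'd'  n1⇒n1 (fail-walked)
[37] read 'd'  n1⇒n1 (fail-walked)
[38] read 'b'  n1⇒n2
[39] read 'c'  n2⇒n3
[40] read 'b'  n3⇒n4
[41] read 'b'  n4⇒n5
[42] read 'a'  n5⇒n6  ** P0@[37:42],P2@[38:42]
[43] read 'a'  n6⇒n0 (fail-walked)
[44] read 'b'  n0⇒n7
[45] read 'a'  n7⇒n0 (fail-walked)
[46] read 'c'  n0⇒n0
[47] read 'd'  n0⇒n1
[48] read 'b'  n1⇒n2
[49] read 'c'  n2⇒n3
[50] read 'b'  n3⇒n4
[51] read 'b'  n4⇒n5
[52] read 'a'  n5⇒n6  ** P0@[47:52],P2@[48:52]
[53] read 'a'  n6⇒n0 (fail-walked)
[54] read 'a'  n0⇒n0
[55] read 'd'  n0⇒n1
[56] read 'b'  n1⇒n2
[57] read 'c'  n2⇒n3
[58] read 'b'  n3⇒n4
[59] read 'b'  n4⇒n5
[60] read 'a'  n5⇒n6  ** P0@[55:60],P2@[56:60]
[61] read 'c'  n6⇒n0 (fail-walked)
[62] read 'd'  n0⇒n1
[63] read 'b'  n1⇒n2
[64] read 'c'  n2⇒n3

All matches (sorted): [[4,1],[12,0],[12,2],[20,0],[20,2],[28,0],[28,2],[34,0],[34,2],[42,0],[42,2],[52,0],[52,2],[60,0],[60,2]]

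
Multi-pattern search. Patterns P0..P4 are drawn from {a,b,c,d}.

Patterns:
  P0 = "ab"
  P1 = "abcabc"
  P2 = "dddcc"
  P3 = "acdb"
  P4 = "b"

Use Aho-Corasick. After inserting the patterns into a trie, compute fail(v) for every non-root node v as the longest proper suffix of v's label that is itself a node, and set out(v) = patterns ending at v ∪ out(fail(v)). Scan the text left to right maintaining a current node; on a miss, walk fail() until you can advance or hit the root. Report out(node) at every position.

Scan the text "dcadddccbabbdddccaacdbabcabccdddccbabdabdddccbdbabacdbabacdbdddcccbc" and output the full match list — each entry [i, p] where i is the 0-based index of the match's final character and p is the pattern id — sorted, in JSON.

Build:
Trie nodes:
  n0 'ε': a→1 b→15 d→7
  n1 'a': b→2 c→12
  n2 'ab': c→3  ←P0
  n3 'abc': a→4
  n4 'abca': b→5
  n5 'abcab': c→6
  n6 'abcabc': ·  ←P1
  n7 'd': d→8
  n8 'dd': d→9
  n9 'ddd': c→10
  n10 'dddc': c→11
  n11 'dddcc': ·  ←P2
  n12 'ac': d→13
  n13 'acd': b→14
  n14 'acdb': ·  ←P3
  n15 'b': ·  ←P4

BFS fail/out derivation:
  fail(1) 'a': from fail(0)=0 chase 'a': 0 ⇒ 0;  out=∅∪out(0)=∅
  fail(7) 'd': from fail(0)=0 chase 'd': 0 ⇒ 0;  out=∅∪out(0)=∅
  fail(15) 'b': from fail(0)=0 chase 'b': 0 ⇒ 0;  out={4}∪out(0)={4}
  fail(2) 'ab': from fail(1)=0 chase 'b': 0 ⇒ 15;  out={0}∪out(15)={0,4}
  fail(8) 'dd': from fail(7)=0 chase 'd': 0 ⇒ 7;  out=∅∪out(7)=∅
  fail(12) 'ac': from fail(1)=0 chase 'c': 0 ⇒ 0;  out=∅∪out(0)=∅
  fail(3) 'abc': from fail(2)=15 chase 'c': 15→0 ⇒ 0;  out=∅∪out(0)=∅
  fail(9) 'ddd': from fail(8)=7 chase 'd': 7 ⇒ 8;  out=∅∪out(8)=∅
  fail(13) 'acd': from fail(12)=0 chase 'd': 0 ⇒ 7;  out=∅∪out(7)=∅
  fail(4) 'abca': from fail(3)=0 chase 'a': 0 ⇒ 1;  out=∅∪out(1)=∅
  fail(10) 'dddc': from fail(9)=8 chase 'c': 8→7→0 ⇒ 0;  out=∅∪out(0)=∅
  fail(14) 'acdb': from fail(13)=7 chase 'b': 7→0 ⇒ 15;  out={3}∪out(15)={3,4}
  fail(5) 'abcab': from fail(4)=1 chase 'b': 1 ⇒ 2;  out=∅∪out(2)={0,4}
  fail(11) 'dddcc': from fail(10)=0 chase 'c': 0 ⇒ 0;  out={2}∪out(0)={2}
  fail(6) 'abcabc': from fail(5)=2 chase 'c': 2 ⇒ 3;  out={1}∪out(3)={1}

Scan:
pos 0 'd': at 7
pos 1 'c': at 0 ·f
pos 2 'a': at 1
pos 3 'd': at 7 ·f
pos 4 'd': at 8
pos 5 'd': at 9
pos 6 'c': at 10
pos 7 'c': at 11  ** P2@[3:7]
pos 8 'b': at 15 ·f  ** P4@[8:8]
pos 9 'a': at 1 ·f
pos 10 'b': at 2  ** P0@[9:10],P4@[10:10]
pos 11 'b': at 15 ·f  ** P4@[11:11]
pos 12 'd': at 7 ·f
pos 13 'd': at 8
pos 14 'd': at 9
pos 15 'c': at 10
pos 16 'c': at 11  ** P2@[12:16]
pos 17 'a': at 1 ·f
pos 18 'a': at 1 ·f
pos 19 'c': at 12
pos 20 'd': at 13
pos 21 'b': at 14  ** P3@[18:21],P4@[21:21]
pos 22 'a': at 1 ·f
pos 23 'b': at 2  ** P0@[22:23],P4@[23:23]
pos 24 'c': at 3
pos 25 'a': at 4
pos 26 'b': at 5  ** P0@[25:26],P4@[26:26]
pos 27 'c': at 6  ** P1@[22:27]
pos 28 'c': at 0 ·f
pos 29 'd': at 7
pos 30 'd': at 8
pos 31 'd': at 9
pos 32 'c': at 10
pos 33 'c': at 11  ** P2@[29:33]
pos 34 'b': at 15 ·f  ** P4@[34:34]
pos 35 'a': at 1 ·f
pos 36 'b': at 2  ** P0@[35:36],P4@[36:36]
pos 37 'd': at 7 ·f
pos 38 'a': at 1 ·f
pos 39 'b': at 2  ** P0@[38:39],P4@[39:39]
pos 40 'd': at 7 ·f
pos 41 'd': at 8
pos 42 'd': at 9
pos 43 'c': at 10
pos 44 'c': at 11  ** P2@[40:44]
pos 45 'b': at 15 ·f  ** P4@[45:45]
pos 46 'd': at 7 ·f
pos 47 'b': at 15 ·f  ** P4@[47:47]
pos 48 'a': at 1 ·f
pos 49 'b': at 2  ** P0@[48:49],P4@[49:49]
pos 50 'a': at 1 ·f
pos 51 'c': at 12
pos 52 'd': at 13
pos 53 'b': at 14  ** P3@[50:53],P4@[53:53]
pos 54 'a': at 1 ·f
pos 55 'b': at 2  ** P0@[54:55],P4@[55:55]
pos 56 'a': at 1 ·f
pos 57 'c': at 12
pos 58 'd': at 13
pos 59 'b': at 14  ** P3@[56:59],P4@[59:59]
pos 60 'd': at 7 ·f
pos 61 'd': at 8
pos 62 'd': at 9
pos 63 'c': at 10
pos 64 'c': at 11  ** P2@[60:64]
pos 65 'c': at 0 ·f
pos 66 'b': at 15  ** P4@[66:66]
pos 67 'c': at 0 ·f

Matches: [[7,2],[8,4],[10,0],[10,4],[11,4],[16,2],[21,3],[21,4],[23,0],[23,4],[26,0],[26,4],[27,1],[33,2],[34,4],[36,0],[36,4],[39,0],[39,4],[44,2],[45,4],[47,4],[49,0],[49,4],[53,3],[53,4],[55,0],[55,4],[59,3],[59,4],[64,2],[66,4]]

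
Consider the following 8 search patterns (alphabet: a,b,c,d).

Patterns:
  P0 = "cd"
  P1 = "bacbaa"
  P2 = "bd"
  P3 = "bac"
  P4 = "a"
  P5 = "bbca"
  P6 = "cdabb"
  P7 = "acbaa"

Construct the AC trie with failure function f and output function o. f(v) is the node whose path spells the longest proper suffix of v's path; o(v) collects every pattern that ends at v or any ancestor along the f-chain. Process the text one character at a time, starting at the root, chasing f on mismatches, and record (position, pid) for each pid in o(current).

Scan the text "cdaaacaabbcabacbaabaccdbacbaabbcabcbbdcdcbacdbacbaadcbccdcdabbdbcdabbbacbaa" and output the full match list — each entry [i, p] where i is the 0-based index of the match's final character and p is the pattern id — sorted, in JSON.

Build:
Trie (insert patterns):
  n0 'ε': a→10 b→3 c→1
  n1 'c': d→2
  n2 'cd': a→14  [P0 ends]
  n3 'b': a→4 b→11 d→9
  n4 'ba': c→5
  n5 'bac': b→6  [P3 ends]
  n6 'bacb': a→7
  n7 'bacba': a→8
  n8 'bacbaa': ·  [P1 ends]
  n9 'bd': ·  [P2 ends]
  n10 'a': c→17  [P4 ends]
  n11 'bb': c→12
  n12 'bbc': a→13
  n13 'bbca': ·  [P5 ends]
  n14 'cda': b→15
  n15 'cdab': b→16
  n16 'cdabb': ·  [P6 ends]
  n17 'ac': b→18
  n18 'acb': a→19
  n19 'acba': a→20
  n20 'acbaa': ·  [P7 ends]

BFS fail/out derivation:
  fail(1) 'c': from fail(0)=0 chase 'c': 0 ⇒ 0;  out=∅∪out(0)=∅
  fail(3) 'b': from fail(0)=0 chase 'b': 0 ⇒ 0;  out=∅∪out(0)=∅
  fail(10) 'a': from fail(0)=0 chase 'a': 0 ⇒ 0;  out={4}∪out(0)={4}
  fail(2) 'cd': from fail(1)=0 chase 'd': 0 ⇒ 0;  out={0}∪out(0)={0}
  fail(4) 'ba': from fail(3)=0 chase 'a': 0 ⇒ 10;  out=∅∪out(10)={4}
  fail(9) 'bd': from fail(3)=0 chase 'd': 0 ⇒ 0;  out={2}∪out(0)={2}
  fail(11) 'bb': from fail(3)=0 chase 'b': 0 ⇒ 3;  out=∅∪out(3)=∅
  fail(17) 'ac': from fail(10)=0 chase 'c': 0 ⇒ 1;  out=∅∪out(1)=∅
  fail(5) 'bac': from fail(4)=10 chase 'c': 10 ⇒ 17;  out={3}∪out(17)={3}
  fail(12) 'bbc': from fail(11)=3 chase 'c': 3→0 ⇒ 1;  out=∅∪out(1)=∅
  fail(14) 'cda': from fail(2)=0 chase 'a': 0 ⇒ 10;  out=∅∪out(10)={4}
  fail(18) 'acb': from fail(17)=1 chase 'b': 1→0 ⇒ 3;  out=∅∪out(3)=∅
  fail(6) 'bacb': from fail(5)=17 chase 'b': 17 ⇒ 18;  out=∅∪out(18)=∅
  fail(13) 'bbca': from fail(12)=1 chase 'a': 1→0 ⇒ 10;  out={5}∪out(10)={4,5}
  fail(15) 'cdab': from fail(14)=10 chase 'b': 10→0 ⇒ 3;  out=∅∪out(3)=∅
  fail(19) 'acba': from fail(18)=3 chase 'a': 3 ⇒ 4;  out=∅∪out(4)={4}
  fail(7) 'bacba': from fail(6)=18 chase 'a': 18 ⇒ 19;  out=∅∪out(19)={4}
  fail(16) 'cdabb': from fail(15)=3 chase 'b': 3 ⇒ 11;  out={6}∪out(11)={6}
  fail(20) 'acbaa': from fail(19)=4 chase 'a': 4→10→0 ⇒ 10;  out={7}∪out(10)={4,7}
  fail(8) 'bacbaa': from fail(7)=19 chase 'a': 19 ⇒ 20;  out={1}∪out(20)={1,4,7}

Text stream:
pos 0 'c': at 1
pos 1 'd': at 2  → match P0@[0:1]
pos 2 'a': at 14  → match P4@[2:2]
pos 3 'a': at 10 ·f  → match P4@[3:3]
pos 4 'a': at 10 ·f  → match P4@[4:4]
pos 5 'c': at 17
pos 6 'a': at 10 ·f  → match P4@[6:6]
pos 7 'a': at 10 ·f  → match P4@[7:7]
pos 8 'b': at 3 ·f
pos 9 'b': at 11
pos 10 'c': at 12
pos 11 'a': at 13  → match P4@[11:11],P5@[8:11]
pos 12 'b': at 3 ·f
pos 13 'a': at 4  → match P4@[13:13]
pos 14 'c': at 5  → match P3@[12:14]
pos 15 'b': at 6
pos 16 'a': at 7  → match P4@[16:16]
pos 17 'a': at 8  → match P1@[12:17],P4@[17:17],P7@[13:17]
pos 18 'b': at 3 ·f
pos 19 'a': at 4  → match P4@[19:19]
pos 20 'c': at 5  → match P3@[18:20]
pos 21 'c': at 1 ·f
pos 22 'd': at 2  → match P0@[21:22]
pos 23 'b': at 3 ·f
pos 24 'a': at 4  → match P4@[24:24]
pos 25 'c': at 5  → match P3@[23:25]
pos 26 'b': at 6
pos 27 'a': at 7  → match P4@[27:27]
pos 28 'a': at 8  → match P1@[23:28],P4@[28:28],P7@[24:28]
pos 29 'b': at 3 ·f
pos 30 'b': at 11
pos 31 'c': at 12
pos 32 'a': at 13  → match P4@[32:32],P5@[29:32]
pos 33 'b': at 3 ·f
pos 34 'c': at 1 ·f
pos 35 'b': at 3 ·f
pos 36 'b': at 11
pos 37 'd': at 9 ·f  → match P2@[36:37]
pos 38 'c': at 1 ·f
pos 39 'd': at 2  → match P0@[38:39]
pos 40 'c': at 1 ·f
pos 41 'b': at 3 ·f
pos 42 'a': at 4  → match P4@[42:42]
pos 43 'c': at 5  → match P3@[41:43]
pos 44 'd': at 2 ·f  → match P0@[43:44]
pos 45 'b': at 3 ·f
pos 46 'a': at 4  → match P4@[46:46]
pos 47 'c': at 5  → match P3@[45:47]
pos 48 'b': at 6
pos 49 'a': at 7  → match P4@[49:49]
pos 50 'a': at 8  → match P1@[45:50],P4@[50:50],P7@[46:50]
pos 51 'd': at 0 ·f
pos 52 'c': at 1
pos 53 'b': at 3 ·f
pos 54 'c': at 1 ·f
pos 55 'c': at 1 ·f
pos 56 'd': at 2  → match P0@[55:56]
pos 57 'c': at 1 ·f
pos 58 'd': at 2  → match P0@[57:58]
pos 59 'a': at 14  → match P4@[59:59]
pos 60 'b': at 15
pos 61 'b': at 16  → match P6@[57:61]
pos 62 'd': at 9 ·f  → match P2@[61:62]
pos 63 'b': at 3 ·f
pos 64 'c': at 1 ·f
pos 65 'd': at 2  → match P0@[64:65]
pos 66 'a': at 14  → match P4@[66:66]
pos 67 'b': at 15
pos 68 'b': at 16  → match P6@[64:68]
pos 69 'b': at 11 ·f
pos 70 'a': at 4 ·f  → match P4@[70:70]
pos 71 'c': at 5  → match P3@[69:71]
pos 72 'b': at 6
pos 73 'a': at 7  → match P4@[73:73]
pos 74 'a': at 8  → match P1@[69:74],P4@[74:74],P7@[70:74]

All matches (sorted): [[1,0],[2,4],[3,4],[4,4],[6,4],[7,4],[11,4],[11,5],[13,4],[14,3],[16,4],[17,1],[17,4],[17,7],[19,4],[20,3],[22,0],[24,4],[25,3],[27,4],[28,1],[28,4],[28,7],[32,4],[32,5],[37,2],[39,0],[42,4],[43,3],[44,0],[46,4],[47,3],[49,4],[50,1],[50,4],[50,7],[56,0],[58,0],[59,4],[61,6],[62,2],[65,0],[66,4],[68,6],[70,4],[71,3],[73,4],[74,1],[74,4],[74,7]]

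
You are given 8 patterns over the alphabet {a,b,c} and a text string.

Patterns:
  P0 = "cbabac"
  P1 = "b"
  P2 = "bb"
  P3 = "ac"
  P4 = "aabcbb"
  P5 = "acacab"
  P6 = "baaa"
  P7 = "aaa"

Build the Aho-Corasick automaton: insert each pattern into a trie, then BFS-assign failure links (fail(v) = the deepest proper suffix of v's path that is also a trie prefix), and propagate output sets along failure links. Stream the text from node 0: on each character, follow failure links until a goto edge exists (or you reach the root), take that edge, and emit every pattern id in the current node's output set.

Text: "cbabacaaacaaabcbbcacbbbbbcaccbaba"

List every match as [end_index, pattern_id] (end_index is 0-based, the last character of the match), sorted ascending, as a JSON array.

Construct AC machine:
Trie (insert patterns):
  0='ε' goto a→9 b→7 c→1
  1='c' goto b→2
  2='cb' goto a→3
  3='cba' goto b→4
  4='cbab' goto a→5
  5='cbaba' goto c→6
  6='cbabac' goto ·  [P0 ends]
  7='b' goto a→20 b→8  [P1 ends]
  8='bb' goto ·  [P2 ends]
  9='a' goto a→11 c→10
  10='ac' goto a→16  [P3 ends]
  11='aa' goto a→23 b→12
  12='aab' goto c→13
  13='aabc' goto b→14
  14='aabcb' goto b→15
  15='aabcbb' goto ·  [P4 ends]
  16='aca' goto c→17
  17='acac' goto a→18
  18='acaca' goto b→19
  19='acacab' goto ·  [P5 ends]
  20='ba' goto a→21
  21='baa' goto a→22
  22='baaa' goto ·  [P6 ends]
  23='aaa' goto ·  [P7 ends]

BFS fail/out derivation:
  fail(1) 'c': from fail(0)=0 chase 'c': 0 ⇒ 0;  out=∅∪out(0)=∅
  fail(7) 'b': from fail(0)=0 chase 'b': 0 ⇒ 0;  out={1}∪out(0)={1}
  fail(9) 'a': from fail(0)=0 chase 'a': 0 ⇒ 0;  out=∅∪out(0)=∅
  fail(2) 'cb': from fail(1)=0 chase 'b': 0 ⇒ 7;  out=∅∪out(7)={1}
  fail(8) 'bb': from fail(7)=0 chase 'b': 0 ⇒ 7;  out={2}∪out(7)={1,2}
  fail(10) 'ac': from fail(9)=0 chase 'c': 0 ⇒ 1;  out={3}∪out(1)={3}
  fail(11) 'aa': from fail(9)=0 chase 'a': 0 ⇒ 9;  out=∅∪out(9)=∅
  fail(20) 'ba': from fail(7)=0 chase 'a': 0 ⇒ 9;  out=∅∪out(9)=∅
  fail(3) 'cba': from fail(2)=7 chase 'a': 7 ⇒ 20;  out=∅∪out(20)=∅
  fail(12) 'aab': from fail(11)=9 chase 'b': 9→0 ⇒ 7;  out=∅∪out(7)={1}
  fail(16) 'aca': from fail(10)=1 chase 'a': 1→0 ⇒ 9;  out=∅∪out(9)=∅
  fail(21) 'baa': from fail(20)=9 chase 'a': 9 ⇒ 11;  out=∅∪out(11)=∅
  fail(23) 'aaa': from fail(11)=9 chase 'a': 9 ⇒ 11;  out={7}∪out(11)={7}
  fail(4) 'cbab': from fail(3)=20 chase 'b': 20→9→0 ⇒ 7;  out=∅∪out(7)={1}
  fail(13) 'aabc': from fail(12)=7 chase 'c': 7→0 ⇒ 1;  out=∅∪out(1)=∅
  fail(17) 'acac': from fail(16)=9 chase 'c': 9 ⇒ 10;  out=∅∪out(10)={3}
  fail(22) 'baaa': from fail(21)=11 chase 'a': 11 ⇒ 23;  out={6}∪out(23)={6,7}
  fail(5) 'cbaba': from fail(4)=7 chase 'a': 7 ⇒ 20;  out=∅∪out(20)=∅
  fail(14) 'aabcb': from fail(13)=1 chase 'b': 1 ⇒ 2;  out=∅∪out(2)={1}
  fail(18) 'acaca': from fail(17)=10 chase 'a': 10 ⇒ 16;  out=∅∪out(16)=∅
  fail(6) 'cbabac': from fail(5)=20 chase 'c': 20→9 ⇒ 10;  out={0}∪out(10)={0,3}
  fail(15) 'aabcbb': from fail(14)=2 chase 'b': 2→7 ⇒ 8;  out={4}∪out(8)={1,2,4}
  fail(19) 'acacab': from fail(18)=16 chase 'b': 16→9→0 ⇒ 7;  out={5}∪out(7)={1,5}

Text stream:
i=0 'c': node 0→1
i=1 'b': node 1→2  emit P1@[1:1]
i=2 'a': node 2→3
i=3 'b': node 3→4  emit P1@[3:3]
i=4 'a': node 4→5
i=5 'c': node 5→6  emit P0@[0:5],P3@[4:5]
i=6 'a': node 6→16 ·f
i=7 'a': node 16→11 ·f
i=8 'a': node 11→23  emit P7@[6:8]
i=9 'c': node 23→10 ·f  emit P3@[8:9]
i=10 'a': node 10→16
i=11 'a': node 16→11 ·f
i=12 'a': node 11→23  emit P7@[10:12]
i=13 'b': node 23→12 ·f  emit P1@[13:13]
i=14 'c': node 12→13
i=15 'b': node 13→14  emit P1@[15:15]
i=16 'b': node 14→15  emit P1@[16:16],P2@[15:16],P4@[11:16]
i=17 'c': node 15→1 ·f
i=18 'a': node 1→9 ·f
i=19 'c': node 9→10  emit P3@[18:19]
i=20 'b': node 10→2 ·f  emit P1@[20:20]
i=21 'b': node 2→8 ·f  emit P1@[21:21],P2@[20:21]
i=22 'b': node 8→8 ·f  emit P1@[22:22],P2@[21:22]
i=23 'b': node 8→8 ·f  emit P1@[23:23],P2@[22:23]
i=24 'b': node 8→8 ·f  emit P1@[24:24],P2@[23:24]
i=25 'c': node 8→1 ·f
i=26 'a': node 1→9 ·f
i=27 'c': node 9→10  emit P3@[26:27]
i=28 'c': node 10→1 ·f
i=29 'b': node 1→2  emit P1@[29:29]
i=30 'a': node 2→3
i=31 'b': node 3→4  emit P1@[31:31]
i=32 'a': node 4→5

Result: [[1,1],[3,1],[5,0],[5,3],[8,7],[9,3],[12,7],[13,1],[15,1],[16,1],[16,2],[16,4],[19,3],[20,1],[21,1],[21,2],[22,1],[22,2],[23,1],[23,2],[24,1],[24,2],[27,3],[29,1],[31,1]]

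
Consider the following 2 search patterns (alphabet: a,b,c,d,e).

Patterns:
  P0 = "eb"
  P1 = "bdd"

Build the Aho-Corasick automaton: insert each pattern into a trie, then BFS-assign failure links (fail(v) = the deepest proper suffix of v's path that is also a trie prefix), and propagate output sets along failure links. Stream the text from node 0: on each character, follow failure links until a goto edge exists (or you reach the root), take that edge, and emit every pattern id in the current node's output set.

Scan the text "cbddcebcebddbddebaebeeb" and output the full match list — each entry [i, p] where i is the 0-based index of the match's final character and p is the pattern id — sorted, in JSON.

Build automaton:
Trie (insert patterns):
  n0 'ε': b→3 e→1
  n1 'e': b→2
  n2 'eb': ·  [P0 ends]
  n3 'b': d→4
  n4 'bd': d→5
  n5 'bdd': ·  [P1 ends]

Failure links (BFS by depth):
  n1('e'): parent n0 fail=0; on 'e' 0 → fail=0;  out ∅∪∅=∅
  n3('b'): parent n0 fail=0; on 'b' 0 → fail=0;  out ∅∪∅=∅
  n2('eb'): parent n1 fail=0; on 'b' 0 → fail=3;  out {0}∪∅={0}
  n4('bd'): parent n3 fail=0; on 'd' 0 → fail=0;  out ∅∪∅=∅
  n5('bdd'): parent n4 fail=0; on 'd' 0 → fail=0;  out {1}∪∅={1}

Run:
i=0 'c': node 0→0
i=1 'b': node 0→3
i=2 'd': node 3→4
i=3 'd': node 4→5  ** P1@[1:3]
i=4 'c': node 5→0 (via fail)
i=5 'e': node 0→1
i=6 'b': node 1→2  ** P0@[5:6]
i=7 'c': node 2→0 (via fail)
i=8 'e': node 0→1
i=9 'b': node 1→2  ** P0@[8:9]
i=10 'd': node 2→4 (via fail)
i=11 'd': node 4→5  ** P1@[9:11]
i=12 'b': node 5→3 (via fail)
i=13 'd': node 3→4
i=14 'd': node 4→5  ** P1@[12:14]
i=15 'e': node 5→1 (via fail)
i=16 'b': node 1→2  ** P0@[15:16]
i=17 'a': node 2→0 (via fail)
i=18 'e': node 0→1
i=19 'b': node 1→2  ** P0@[18:19]
i=20 'e': node 2→1 (via fail)
i=21 'e': node 1→1 (via fail)
i=22 'b': node 1→2  ** P0@[21:22]

Result: [[3,1],[6,0],[9,0],[11,1],[14,1],[16,0],[19,0],[22,0]]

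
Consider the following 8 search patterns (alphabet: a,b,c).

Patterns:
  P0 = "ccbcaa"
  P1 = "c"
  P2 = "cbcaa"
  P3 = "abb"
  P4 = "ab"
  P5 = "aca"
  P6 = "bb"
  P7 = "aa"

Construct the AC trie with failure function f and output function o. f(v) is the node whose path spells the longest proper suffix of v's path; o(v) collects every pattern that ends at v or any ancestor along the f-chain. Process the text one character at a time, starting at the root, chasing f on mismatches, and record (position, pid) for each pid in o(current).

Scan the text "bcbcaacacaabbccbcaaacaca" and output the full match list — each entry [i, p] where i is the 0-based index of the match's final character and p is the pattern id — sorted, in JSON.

Construct AC machine:
Trie nodes:
  0='ε' goto a→11 b→16 c→1
  1='c' goto b→7 c→2  [P1 ends]
  2='cc' goto b→3
  3='ccb' goto c→4
  4='ccbc' goto a→5
  5='ccbca' goto a→6
  6='ccbcaa' goto ·  [P0 ends]
  7='cb' goto c→8
  8='cbc' goto a→9
  9='cbca' goto a→10
  10='cbcaa' goto ·  [P2 ends]
  11='a' goto a→18 b→12 c→14
  12='ab' goto b→13  [P4 ends]
  13='abb' goto ·  [P3 ends]
  14='ac' goto a→15
  15='aca' goto ·  [P5 ends]
  16='b' goto b→17
  17='bb' goto ·  [P6 ends]
  18='aa' goto ·  [P7 ends]

BFS fail/out derivation:
  fail(1) 'c': from fail(0)=0 chase 'c': 0 ⇒ 0;  out={1}∪out(0)={1}
  fail(11) 'a': from fail(0)=0 chase 'a': 0 ⇒ 0;  out=∅∪out(0)=∅
  fail(16) 'b': from fail(0)=0 chase 'b': 0 ⇒ 0;  out=∅∪out(0)=∅
  fail(2) 'cc': from fail(1)=0 chase 'c': 0 ⇒ 1;  out=∅∪out(1)={1}
  fail(7) 'cb': from fail(1)=0 chase 'b': 0 ⇒ 16;  out=∅∪out(16)=∅
  fail(12) 'ab': from fail(11)=0 chase 'b': 0 ⇒ 16;  out={4}∪out(16)={4}
  fail(14) 'ac': from fail(11)=0 chase 'c': 0 ⇒ 1;  out=∅∪out(1)={1}
  fail(17) 'bb': from fail(16)=0 chase 'b': 0 ⇒ 16;  out={6}∪out(16)={6}
  fail(18) 'aa': from fail(11)=0 chase 'a': 0 ⇒ 11;  out={7}∪out(11)={7}
  fail(3) 'ccb': from fail(2)=1 chase 'b': 1 ⇒ 7;  out=∅∪out(7)=∅
  fail(8) 'cbc': from fail(7)=16 chase 'c': 16→0 ⇒ 1;  out=∅∪out(1)={1}
  fail(13) 'abb': from fail(12)=16 chase 'b': 16 ⇒ 17;  out={3}∪out(17)={3,6}
  fail(15) 'aca': from fail(14)=1 chase 'a': 1→0 ⇒ 11;  out={5}∪out(11)={5}
  fail(4) 'ccbc': from fail(3)=7 chase 'c': 7 ⇒ 8;  out=∅∪out(8)={1}
  fail(9) 'cbca': from fail(8)=1 chase 'a': 1→0 ⇒ 11;  out=∅∪out(11)=∅
  fail(5) 'ccbca': from fail(4)=8 chase 'a': 8 ⇒ 9;  out=∅∪out(9)=∅
  fail(10) 'cbcaa': from fail(9)=11 chase 'a': 11 ⇒ 18;  out={2}∪out(18)={2,7}
  fail(6) 'ccbcaa': from fail(5)=9 chase 'a': 9 ⇒ 10;  out={0}∪out(10)={0,2,7}

Scan:
i=0 'b': node 0→16
i=1 'c': node 16→1 (fail-walked)  ** P1@[1:1]
i=2 'b': node 1→7
i=3 'c': node 7→8  ** P1@[3:3]
i=4 'a': node 8→9
i=5 'a': node 9→10  ** P2@[1:5],P7@[4:5]
i=6 'c': node 10→14 (fail-walked)  ** P1@[6:6]
i=7 'a': node 14→15  ** P5@[5:7]
i=8 'c': node 15→14 (fail-walked)  ** P1@[8:8]
i=9 'a': node 14→15  ** P5@[7:9]
i=10 'a': node 15→18 (fail-walked)  ** P7@[9:10]
i=11 'b': node 18→12 (fail-walked)  ** P4@[10:11]
i=12 'b': node 12→13  ** P3@[10:12],P6@[11:12]
i=13 'c': node 13→1 (fail-walked)  ** P1@[13:13]
i=14 'c': node 1→2  ** P1@[14:14]
i=15 'b': node 2→3
i=16 'c': node 3→4  ** P1@[16:16]
i=17 'a': node 4→5
i=18 'a': node 5→6  ** P0@[13:18],P2@[14:18],P7@[17:18]
i=19 'a': node 6→18 (fail-walked)  ** P7@[18:19]
i=20 'c': node 18→14 (fail-walked)  ** P1@[20:20]
i=21 'a': node 14→15  ** P5@[19:21]
i=22 'c': node 15→14 (fail-walked)  ** P1@[22:22]
i=23 'a': node 14→15  ** P5@[21:23]

Matches: [[1,1],[3,1],[5,2],[5,7],[6,1],[7,5],[8,1],[9,5],[10,7],[11,4],[12,3],[12,6],[13,1],[14,1],[16,1],[18,0],[18,2],[18,7],[19,7],[20,1],[21,5],[22,1],[23,5]]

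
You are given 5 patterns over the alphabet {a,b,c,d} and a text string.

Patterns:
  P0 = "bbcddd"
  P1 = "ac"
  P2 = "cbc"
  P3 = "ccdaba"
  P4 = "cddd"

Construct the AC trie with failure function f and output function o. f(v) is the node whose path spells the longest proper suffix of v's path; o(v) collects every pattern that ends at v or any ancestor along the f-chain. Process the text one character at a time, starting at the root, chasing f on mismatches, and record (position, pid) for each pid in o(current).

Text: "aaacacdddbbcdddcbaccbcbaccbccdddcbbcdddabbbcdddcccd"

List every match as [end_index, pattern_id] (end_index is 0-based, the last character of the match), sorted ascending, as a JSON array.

Construct AC machine:
Trie nodes:
  0='ε' goto a→7 b→1 c→9
  1='b' goto b→2
  2='bb' goto c→3
  3='bbc' goto d→4
  4='bbcd' goto d→5
  5='bbcdd' goto d→6
  6='bbcddd' goto ·  [P0 ends]
  7='a' goto c→8
  8='ac' goto ·  [P1 ends]
  9='c' goto b→10 c→12 d→17
  10='cb' goto c→11
  11='cbc' goto ·  [P2 ends]
  12='cc' goto d→13
  13='ccd' goto a→14
  14='ccda' goto b→15
  15='ccdab' goto a→16
  16='ccdaba' goto ·  [P3 ends]
  17='cd' goto d→18
  18='cdd' goto d→19
  19='cddd' goto ·  [P4 ends]

BFS fail/out derivation:
  fail(1) 'b': from fail(0)=0 chase 'b': 0 ⇒ 0;  out=∅∪out(0)=∅
  fail(7) 'a': from fail(0)=0 chase 'a': 0 ⇒ 0;  out=∅∪out(0)=∅
  fail(9) 'c': from fail(0)=0 chase 'c': 0 ⇒ 0;  out=∅∪out(0)=∅
  fail(2) 'bb': from fail(1)=0 chase 'b': 0 ⇒ 1;  out=∅∪out(1)=∅
  fail(8) 'ac': from fail(7)=0 chase 'c': 0 ⇒ 9;  out={1}∪out(9)={1}
  fail(10) 'cb': from fail(9)=0 chase 'b': 0 ⇒ 1;  out=∅∪out(1)=∅
  fail(12) 'cc': from fail(9)=0 chase 'c': 0 ⇒ 9;  out=∅∪out(9)=∅
  fail(17) 'cd': from fail(9)=0 chase 'd': 0 ⇒ 0;  out=∅∪out(0)=∅
  fail(3) 'bbc': from fail(2)=1 chase 'c': 1→0 ⇒ 9;  out=∅∪out(9)=∅
  fail(11) 'cbc': from fail(10)=1 chase 'c': 1→0 ⇒ 9;  out={2}∪out(9)={2}
  fail(13) 'ccd': from fail(12)=9 chase 'd': 9 ⇒ 17;  out=∅∪out(17)=∅
  fail(18) 'cdd': from fail(17)=0 chase 'd': 0 ⇒ 0;  out=∅∪out(0)=∅
  fail(4) 'bbcd': from fail(3)=9 chase 'd': 9 ⇒ 17;  out=∅∪out(17)=∅
  fail(14) 'ccda': from fail(13)=17 chase 'a': 17→0 ⇒ 7;  out=∅∪out(7)=∅
  fail(19) 'cddd': from fail(18)=0 chase 'd': 0 ⇒ 0;  out={4}∪out(0)={4}
  fail(5) 'bbcdd': from fail(4)=17 chase 'd': 17 ⇒ 18;  out=∅∪out(18)=∅
  fail(15) 'ccdab': from fail(14)=7 chase 'b': 7→0 ⇒ 1;  out=∅∪out(1)=∅
  fail(6) 'bbcddd': from fail(5)=18 chase 'd': 18 ⇒ 19;  out={0}∪out(19)={0,4}
  fail(16) 'ccdaba': from fail(15)=1 chase 'a': 1→0 ⇒ 7;  out={3}∪out(7)={3}

Scan:
pos 0 'a': at 7
pos 1 'a': at 7 (via fail)
pos 2 'a': at 7 (via fail)
pos 3 'c': at 8  ** P1@[2:3]
pos 4 'a': at 7 (via fail)
pos 5 'c': at 8  ** P1@[4:5]
pos 6 'd': at 17 (via fail)
pos 7 'd': at 18
pos 8 'd': at 19  ** P4@[5:8]
pos 9 'b': at 1 (via fail)
pos 10 'b': at 2
pos 11 'c': at 3
pos 12 'd': at 4
pos 13 'd': at 5
pos 14 'd': at 6  ** P0@[9:14],P4@[11:14]
pos 15 'c': at 9 (via fail)
pos 16 'b': at 10
pos 17 'a': at 7 (via fail)
pos 18 'c': at 8  ** P1@[17:18]
pos 19 'c': at 12 (via fail)
pos 20 'b': at 10 (via fail)
pos 21 'c': at 11  ** P2@[19:21]
pos 22 'b': at 10 (via fail)
pos 23 'a': at 7 (via fail)
pos 24 'c': at 8  ** P1@[23:24]
pos 25 'c': at 12 (via fail)
pos 26 'b': at 10 (via fail)
pos 27 'c': at 11  ** P2@[25:27]
pos 28 'c': at 12 (via fail)
pos 29 'd': at 13
pos 30 'd': at 18 (via fail)
pos 31 'd': at 19  ** P4@[28:31]
pos 32 'c': at 9 (via fail)
pos 33 'b': at 10
pos 34 'b': at 2 (via fail)
pos 35 'c': at 3
pos 36 'd': at 4
pos 37 'd': at 5
pos 38 'd': at 6  ** P0@[33:38],P4@[35:38]
pos 39 'a': at 7 (via fail)
pos 40 'b': at 1 (via fail)
pos 41 'b': at 2
pos 42 'b': at 2 (via fail)
pos 43 'c': at 3
pos 44 'd': at 4
pos 45 'd': at 5
pos 46 'd': at 6  ** P0@[41:46],P4@[43:46]
pos 47 'c': at 9 (via fail)
pos 48 'c': at 12
pos 49 'c': at 12 (via fail)
pos 50 'd': at 13

All matches (sorted): [[3,1],[5,1],[8,4],[14,0],[14,4],[18,1],[21,2],[24,1],[27,2],[31,4],[38,0],[38,4],[46,0],[46,4]]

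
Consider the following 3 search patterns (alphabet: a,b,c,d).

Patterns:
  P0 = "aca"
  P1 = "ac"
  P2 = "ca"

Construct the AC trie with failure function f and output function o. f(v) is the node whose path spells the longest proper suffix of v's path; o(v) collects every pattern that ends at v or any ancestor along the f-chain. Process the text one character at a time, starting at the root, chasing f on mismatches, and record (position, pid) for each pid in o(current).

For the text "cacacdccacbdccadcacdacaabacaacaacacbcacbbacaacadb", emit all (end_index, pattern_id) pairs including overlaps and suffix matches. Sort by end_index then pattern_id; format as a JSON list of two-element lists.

Build:
Trie nodes:
  n0 'ε': a→1 c→4
  n1 'a': c→2
  n2 'ac': a→3  [P1 ends]
  n3 'aca': ·  [P0 ends]
  n4 'c': a→5
  n5 'ca': ·  [P2 ends]

BFS fail/out derivation:
  fail(1) 'a': from fail(0)=0 chase 'a': 0 ⇒ 0;  out=∅∪out(0)=∅
  fail(4) 'c': from fail(0)=0 chase 'c': 0 ⇒ 0;  out=∅∪out(0)=∅
  fail(2) 'ac': from fail(1)=0 chase 'c': 0 ⇒ 4;  out={1}∪out(4)={1}
  fail(5) 'ca': from fail(4)=0 chase 'a': 0 ⇒ 1;  out={2}∪out(1)={2}
  fail(3) 'aca': from fail(2)=4 chase 'a': 4 ⇒ 5;  out={0}∪out(5)={0,2}

Scan:
i=0 'c': node 0→4
i=1 'a': node 4→5  emit P2@[0:1]
i=2 'c': node 5→2 (via fail)  emit P1@[1:2]
i=3 'a': node 2→3  emit P0@[1:3],P2@[2:3]
i=4 'c': node 3→2 (via fail)  emit P1@[3:4]
i=5 'd': node 2→0 (via fail)
i=6 'c': node 0→4
i=7 'c': node 4→4 (via fail)
i=8 'a': node 4→5  emit P2@[7:8]
i=9 'c': node 5→2 (via fail)  emit P1@[8:9]
i=10 'b': node 2→0 (via fail)
i=11 'd': node 0→0
i=12 'c': node 0→4
i=13 'c': node 4→4 (via fail)
i=14 'a': node 4→5  emit P2@[13:14]
i=15 'd': node 5→0 (via fail)
i=16 'c': node 0→4
i=17 'a': node 4→5  emit P2@[16:17]
i=18 'c': node 5→2 (via fail)  emit P1@[17:18]
i=19 'd': node 2→0 (via fail)
i=20 'a': node 0→1
i=21 'c': node 1→2  emit P1@[20:21]
i=22 'a': node 2→3  emit P0@[20:22],P2@[21:22]
i=23 'a': node 3→1 (via fail)
i=24 'b': node 1→0 (via fail)
i=25 'a': node 0→1
i=26 'c': node 1→2  emit P1@[25:26]
i=27 'a': node 2→3  emit P0@[25:27],P2@[26:27]
i=28 'a': node 3→1 (via fail)
i=29 'c': node 1→2  emit P1@[28:29]
i=30 'a': node 2→3  emit P0@[28:30],P2@[29:30]
i=31 'a': node 3→1 (via fail)
i=32 'c': node 1→2  emit P1@[31:32]
i=33 'a': node 2→3  emit P0@[31:33],P2@[32:33]
i=34 'c': node 3→2 (via fail)  emit P1@[33:34]
i=35 'b': node 2→0 (via fail)
i=36 'c': node 0→4
i=37 'a': node 4→5  emit P2@[36:37]
i=38 'c': node 5→2 (via fail)  emit P1@[37:38]
i=39 'b': node 2→0 (via fail)
i=40 'b': node 0→0
i=41 'a': node 0→1
i=42 'c': node 1→2  emit P1@[41:42]
i=43 'a': node 2→3  emit P0@[41:43],P2@[42:43]
i=44 'a': node 3→1 (via fail)
i=45 'c': node 1→2  emit P1@[44:45]
i=46 'a': node 2→3  emit P0@[44:46],P2@[45:46]
i=47 'd': node 3→0 (via fail)
i=48 'b': node 0→0

Result: [[1,2],[2,1],[3,0],[3,2],[4,1],[8,2],[9,1],[14,2],[17,2],[18,1],[21,1],[22,0],[22,2],[26,1],[27,0],[27,2],[29,1],[30,0],[30,2],[32,1],[33,0],[33,2],[34,1],[37,2],[38,1],[42,1],[43,0],[43,2],[45,1],[46,0],[46,2]]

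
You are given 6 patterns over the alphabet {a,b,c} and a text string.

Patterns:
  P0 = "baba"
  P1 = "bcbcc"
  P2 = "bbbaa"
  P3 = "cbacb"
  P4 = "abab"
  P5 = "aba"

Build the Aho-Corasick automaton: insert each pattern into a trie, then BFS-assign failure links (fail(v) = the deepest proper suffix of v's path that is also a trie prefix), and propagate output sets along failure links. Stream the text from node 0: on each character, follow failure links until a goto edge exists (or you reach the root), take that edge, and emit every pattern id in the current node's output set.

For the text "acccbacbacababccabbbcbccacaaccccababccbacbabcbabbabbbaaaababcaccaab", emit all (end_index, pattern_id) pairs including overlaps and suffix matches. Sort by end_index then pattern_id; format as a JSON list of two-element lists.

Build:
Trie nodes:
  0='ε' goto a→18 b→1 c→13
  1='b' goto a→2 b→9 c→5
  2='ba' goto b→3
  3='bab' goto a→4
  4='baba' goto ·  [P0 ends]
  5='bc' goto b→6
  6='bcb' goto c→7
  7='bcbc' goto c→8
  8='bcbcc' goto ·  [P1 ends]
  9='bb' goto b→10
  10='bbb' goto a→11
  11='bbba' goto a→12
  12='bbbaa' goto ·  [P2 ends]
  13='c' goto b→14
  14='cb' goto a→15
  15='cba' goto c→16
  16='cbac' goto b→17
  17='cbacb' goto ·  [P3 ends]
  18='a' goto b→19
  19='ab' goto a→20
  20='aba' goto b→21  [P5 ends]
  21='abab' goto ·  [P4 ends]

BFS fail/out derivation:
  fail(1) 'b': from fail(0)=0 chase 'b': 0 ⇒ 0;  out=∅∪out(0)=∅
  fail(13) 'c': from fail(0)=0 chase 'c': 0 ⇒ 0;  out=∅∪out(0)=∅
  fail(18) 'a': from fail(0)=0 chase 'a': 0 ⇒ 0;  out=∅∪out(0)=∅
  fail(2) 'ba': from fail(1)=0 chase 'a': 0 ⇒ 18;  out=∅∪out(18)=∅
  fail(5) 'bc': from fail(1)=0 chase 'c': 0 ⇒ 13;  out=∅∪out(13)=∅
  fail(9) 'bb': from fail(1)=0 chase 'b': 0 ⇒ 1;  out=∅∪out(1)=∅
  fail(14) 'cb': from fail(13)=0 chase 'b': 0 ⇒ 1;  out=∅∪out(1)=∅
  fail(19) 'ab': from fail(18)=0 chase 'b': 0 ⇒ 1;  out=∅∪out(1)=∅
  fail(3) 'bab': from fail(2)=18 chase 'b': 18 ⇒ 19;  out=∅∪out(19)=∅
  fail(6) 'bcb': from fail(5)=13 chase 'b': 13 ⇒ 14;  out=∅∪out(14)=∅
  fail(10) 'bbb': from fail(9)=1 chase 'b': 1 ⇒ 9;  out=∅∪out(9)=∅
  fail(15) 'cba': from fail(14)=1 chase 'a': 1 ⇒ 2;  out=∅∪out(2)=∅
  fail(20) 'aba': from fail(19)=1 chase 'a': 1 ⇒ 2;  out={5}∪out(2)={5}
  fail(4) 'baba': from fail(3)=19 chase 'a': 19 ⇒ 20;  out={0}∪out(20)={0,5}
  fail(7) 'bcbc': from fail(6)=14 chase 'c': 14→1 ⇒ 5;  out=∅∪out(5)=∅
  fail(11) 'bbba': from fail(10)=9 chase 'a': 9→1 ⇒ 2;  out=∅∪out(2)=∅
  fail(16) 'cbac': from fail(15)=2 chase 'c': 2→18→0 ⇒ 13;  out=∅∪out(13)=∅
  fail(21) 'abab': from fail(20)=2 chase 'b': 2 ⇒ 3;  out={4}∪out(3)={4}
  fail(8) 'bcbcc': from fail(7)=5 chase 'c': 5→13→0 ⇒ 13;  out={1}∪out(13)={1}
  fail(12) 'bbbaa': from fail(11)=2 chase 'a': 2→18→0 ⇒ 18;  out={2}∪out(18)={2}
  fail(17) 'cbacb': from fail(16)=13 chase 'b': 13 ⇒ 14;  out={3}∪out(14)={3}

Run:
pos 0 'a': at 18
pos 1 'c': at 13 (via fail)
pos 2 'c': at 13 (via fail)
pos 3 'c': at 13 (via fail)
pos 4 'b': at 14
pos 5 'a': at 15
pos 6 'c': at 16
pos 7 'b': at 17  ** P3@[3:7]
pos 8 'a': at 15 (via fail)
pos 9 'c': at 16
pos 10 'a': at 18 (via fail)
pos 11 'b': at 19
pos 12 'a': at 20  ** P5@[10:12]
pos 13 'b': at 21  ** P4@[10:13]
pos 14 'c': at 5 (via fail)
pos 15 'c': at 13 (via fail)
pos 16 'a': at 18 (via fail)
pos 17 'b': at 19
pos 18 'b': at 9 (via fail)
pos 19 'b': at 10
pos 20 'c': at 5 (via fail)
pos 21 'b': at 6
pos 22 'c': at 7
pos 23 'c': at 8  ** P1@[19:23]
pos 24 'a': at 18 (via fail)
pos 25 'c': at 13 (via fail)
pos 26 'a': at 18 (via fail)
pos 27 'a': at 18 (via fail)
pos 28 'c': at 13 (via fail)
pos 29 'c': at 13 (via fail)
pos 30 'c': at 13 (via fail)
pos 31 'c': at 13 (via fail)
pos 32 'a': at 18 (via fail)
pos 33 'b': at 19
pos 34 'a': at 20  ** P5@[32:34]
pos 35 'b': at 21  ** P4@[32:35]
pos 36 'c': at 5 (via fail)
pos 37 'c': at 13 (via fail)
pos 38 'b': at 14
pos 39 'a': at 15
pos 40 'c': at 16
pos 41 'b': at 17  ** P3@[37:41]
pos 42 'a': at 15 (via fail)
pos 43 'b': at 3 (via fail)
pos 44 'c': at 5 (via fail)
pos 45 'b': at 6
pos 46 'a': at 15 (via fail)
pos 47 'b': at 3 (via fail)
pos 48 'b': at 9 (via fail)
pos 49 'a': at 2 (via fail)
pos 50 'b': at 3
pos 51 'b': at 9 (via fail)
pos 52 'b': at 10
pos 53 'a': at 11
pos 54 'a': at 12  ** P2@[50:54]
pos 55 'a': at 18 (via fail)
pos 56 'a': at 18 (via fail)
pos 57 'b': at 19
pos 58 'a': at 20  ** P5@[56:58]
pos 59 'b': at 21  ** P4@[56:59]
pos 60 'c': at 5 (via fail)
pos 61 'a': at 18 (via fail)
pos 62 'c': at 13 (via fail)
pos 63 'c': at 13 (via fail)
pos 64 'a': at 18 (via fail)
pos 65 'a': at 18 (via fail)
pos 66 'b': at 19

Result: [[7,3],[12,5],[13,4],[23,1],[34,5],[35,4],[41,3],[54,2],[58,5],[59,4]]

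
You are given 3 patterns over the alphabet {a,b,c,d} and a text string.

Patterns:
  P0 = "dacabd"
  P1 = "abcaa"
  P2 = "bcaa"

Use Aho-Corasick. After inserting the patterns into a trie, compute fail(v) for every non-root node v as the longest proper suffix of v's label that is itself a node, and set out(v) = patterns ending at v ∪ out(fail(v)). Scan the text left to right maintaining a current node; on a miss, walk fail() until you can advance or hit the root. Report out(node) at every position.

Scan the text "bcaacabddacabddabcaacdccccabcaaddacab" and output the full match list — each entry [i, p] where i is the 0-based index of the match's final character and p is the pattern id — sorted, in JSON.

Build automaton:
Trie nodes:
  0='ε' goto a→7 b→12 d→1
  1='d' goto a→2
  2='da' goto c→3
  3='dac' goto a→4
  4='daca' goto b→5
  5='dacab' goto d→6
  6='dacabd' goto ·  ←P0
  7='a' goto b→8
  8='ab' goto c→9
  9='abc' goto a→10
  10='abca' goto a→11
  11='abcaa' goto ·  ←P1
  12='b' goto c→13
  13='bc' goto a→14
  14='bca' goto a→15
  15='bcaa' goto ·  ←P2

BFS fail/out derivation:
  fail(1) 'd': from fail(0)=0 chase 'd': 0 ⇒ 0;  out=∅∪out(0)=∅
  fail(7) 'a': from fail(0)=0 chase 'a': 0 ⇒ 0;  out=∅∪out(0)=∅
  fail(12) 'b': from fail(0)=0 chase 'b': 0 ⇒ 0;  out=∅∪out(0)=∅
  fail(2) 'da': from fail(1)=0 chase 'a': 0 ⇒ 7;  out=∅∪out(7)=∅
  fail(8) 'ab': from fail(7)=0 chase 'b': 0 ⇒ 12;  out=∅∪out(12)=∅
  fail(13) 'bc': from fail(12)=0 chase 'c': 0 ⇒ 0;  out=∅∪out(0)=∅
  fail(3) 'dac': from fail(2)=7 chase 'c': 7→0 ⇒ 0;  out=∅∪out(0)=∅
  fail(9) 'abc': from fail(8)=12 chase 'c': 12 ⇒ 13;  out=∅∪out(13)=∅
  fail(14) 'bca': from fail(13)=0 chase 'a': 0 ⇒ 7;  out=∅∪out(7)=∅
  fail(4) 'daca': from fail(3)=0 chase 'a': 0 ⇒ 7;  out=∅∪out(7)=∅
  fail(10) 'abca': from fail(9)=13 chase 'a': 13 ⇒ 14;  out=∅∪out(14)=∅
  fail(15) 'bcaa': from fail(14)=7 chase 'a': 7→0 ⇒ 7;  out={2}∪out(7)={2}
  fail(5) 'dacab': from fail(4)=7 chase 'b': 7 ⇒ 8;  out=∅∪out(8)=∅
  fail(11) 'abcaa': from fail(10)=14 chase 'a': 14 ⇒ 15;  out={1}∪out(15)={1,2}
  fail(6) 'dacabd': from fail(5)=8 chase 'd': 8→12→0 ⇒ 1;  out={0}∪out(1)={0}

Scan:
i=0 'b': node 0→12
i=1 'c': node 12→13
i=2 'a': node 13→14
i=3 'a': node 14→15  → match P2@[0:3]
i=4 'c': node 15→0 (via fail)
i=5 'a': node 0→7
i=6 'b': node 7→8
i=7 'd': node 8→1 (via fail)
i=8 'd': node 1→1 (via fail)
i=9 'a': node 1→2
i=10 'c': node 2→3
i=11 'a': node 3→4
i=12 'b': node 4→5
i=13 'd': node 5→6  → match P0@[8:13]
i=14 'd': node 6→1 (via fail)
i=15 'a': node 1→2
i=16 'b': node 2→8 (via fail)
i=17 'c': node 8→9
i=18 'a': node 9→10
i=19 'a': node 10→11  → match P1@[15:19],P2@[16:19]
i=20 'c': node 11→0 (via fail)
i=21 'd': node 0→1
i=22 'c': node 1→0 (via fail)
i=23 'c': node 0→0
i=24 'c': node 0→0
i=25 'c': node 0→0
i=26 'a': node 0→7
i=27 'b': node 7→8
i=28 'c': node 8→9
i=29 'a': node 9→10
i=30 'a': node 10→11  → match P1@[26:30],P2@[27:30]
i=31 'd': node 11→1 (via fail)
i=32 'd': node 1→1 (via fail)
i=33 'a': node 1→2
i=34 'c': node 2→3
i=35 'a': node 3→4
i=36 'b': node 4→5

Matches: [[3,2],[13,0],[19,1],[19,2],[30,1],[30,2]]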